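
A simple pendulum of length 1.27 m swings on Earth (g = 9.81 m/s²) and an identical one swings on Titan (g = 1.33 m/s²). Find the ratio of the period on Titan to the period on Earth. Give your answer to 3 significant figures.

2.72

T ∝ 1/√g, so T₂/T₁ = √(g₁/g₂) = √(9.81/1.33) = 2.72.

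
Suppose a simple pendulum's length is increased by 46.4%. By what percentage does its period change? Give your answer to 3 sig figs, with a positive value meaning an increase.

21.0%

T ∝ √L, so T'/T = √(1.464) = 1.210.
Percentage change in T = (1.210 − 1) × 100% = 21.0%.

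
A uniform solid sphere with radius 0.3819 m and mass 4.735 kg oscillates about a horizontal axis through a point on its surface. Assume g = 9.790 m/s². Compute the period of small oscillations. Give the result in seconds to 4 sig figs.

I_cm = (2/5)mr² = 0.27624 kg·m². The pivot is at distance d = 0.3819 m from the centre of mass.
By the parallel-axis theorem, I = I_cm + md² = 0.27624 + 0.69059 = 0.96682 kg·m².
T = 2π√(I/(mgd)) = 2π√(0.96682/(4.735 × 9.790 × 0.3819)) = 1.468 s.

1.468 s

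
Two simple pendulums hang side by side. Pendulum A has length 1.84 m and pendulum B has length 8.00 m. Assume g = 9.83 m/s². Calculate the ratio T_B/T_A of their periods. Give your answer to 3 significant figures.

T ∝ √L, so T_B/T_A = √(L_B/L_A) = √(8.00/1.84) = 2.09.

2.09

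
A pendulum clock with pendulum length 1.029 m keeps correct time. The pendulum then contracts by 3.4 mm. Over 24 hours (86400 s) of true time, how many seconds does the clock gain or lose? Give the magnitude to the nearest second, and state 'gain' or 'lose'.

T ∝ √L, so T'/T = √(1.02560/1.029) = 0.998347.
In 86400 s of true time the clock registers 86400/0.998347 = 86543.1 s, so it gains 143 s.

gain 143 s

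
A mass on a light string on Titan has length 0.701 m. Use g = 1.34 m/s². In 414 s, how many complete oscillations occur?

91

T = 2π√(L/g) = 2π√(0.701/1.34) = 4.545 s.
Number of complete oscillations = ⌊414/4.545⌋ = ⌊91.10⌋ = 91.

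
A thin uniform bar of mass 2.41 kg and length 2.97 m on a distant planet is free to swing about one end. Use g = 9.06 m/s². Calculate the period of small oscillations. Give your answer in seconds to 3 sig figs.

For a physical pendulum T = 2π√(I/(mgd)), with d = 1.485 m from pivot to centre of mass.
I_cm = mL²/12 = 2.41 × 2.97²/12 = 1.772 kg·m²; I = I_cm + md² = 1.772 + 2.41 × 1.485² = 7.086 kg·m².
T = 2π√(7.086/(2.41 × 9.06 × 1.485)) = 2.94 s.

2.94 s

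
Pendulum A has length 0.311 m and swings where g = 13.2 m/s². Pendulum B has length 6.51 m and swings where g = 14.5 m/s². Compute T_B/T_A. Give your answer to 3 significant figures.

4.37

T = 2π√(L/g), so T_B/T_A = √((L_B/g_B)/(L_A/g_A)) = √((6.51/14.5)/(0.311/13.2)) = 4.37.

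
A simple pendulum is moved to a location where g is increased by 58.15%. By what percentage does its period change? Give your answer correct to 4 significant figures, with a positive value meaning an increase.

-20.48%

T ∝ 1/√g, so T'/T = 1/√(1.5815) = 0.79518.
Percentage change in T = (0.79518 − 1) × 100% = -20.48%.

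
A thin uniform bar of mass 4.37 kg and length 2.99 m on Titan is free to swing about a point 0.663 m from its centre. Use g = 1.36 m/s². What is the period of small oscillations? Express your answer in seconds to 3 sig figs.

7.20 s

For a physical pendulum T = 2π√(I/(mgd)), with d = 0.6630 m from pivot to centre of mass.
I_cm = mL²/12 = 4.37 × 2.99²/12 = 3.256 kg·m²; I = I_cm + md² = 3.256 + 4.37 × 0.6630² = 5.177 kg·m².
T = 2π√(5.177/(4.37 × 1.36 × 0.6630)) = 7.20 s.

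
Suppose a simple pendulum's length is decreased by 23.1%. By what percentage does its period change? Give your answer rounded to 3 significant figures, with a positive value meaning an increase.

T ∝ √L, so T'/T = √(0.7690) = 0.8769.
Percentage change in T = (0.8769 − 1) × 100% = -12.3%.

-12.3%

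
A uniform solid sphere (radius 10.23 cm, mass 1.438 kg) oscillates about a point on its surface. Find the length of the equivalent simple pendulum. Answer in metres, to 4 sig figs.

0.1432 m

The equivalent simple-pendulum length is L_eq = I/(md), where I is about the pivot and d = 0.10230 m.
I_cm = (2/5)mR² = 0.0060196 kg·m², so I = I_cm + md² = 0.0060196 + 0.015049 = 0.021069 kg·m².
L_eq = 0.021069/(1.438 × 0.10230) = 0.1432 m.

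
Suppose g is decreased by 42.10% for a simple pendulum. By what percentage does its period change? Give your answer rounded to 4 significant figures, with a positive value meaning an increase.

T ∝ 1/√g, so T'/T = 1/√(0.57900) = 1.3142.
Percentage change in T = (1.3142 − 1) × 100% = 31.42%.

31.42%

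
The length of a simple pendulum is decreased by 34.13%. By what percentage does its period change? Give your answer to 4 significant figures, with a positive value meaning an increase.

-18.84%

T ∝ √L, so T'/T = √(0.65870) = 0.81160.
Percentage change in T = (0.81160 − 1) × 100% = -18.84%.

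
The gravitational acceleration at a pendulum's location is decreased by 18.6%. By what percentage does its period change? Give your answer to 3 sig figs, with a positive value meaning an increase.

10.8%

T ∝ 1/√g, so T'/T = 1/√(0.8140) = 1.108.
Percentage change in T = (1.108 − 1) × 100% = 10.8%.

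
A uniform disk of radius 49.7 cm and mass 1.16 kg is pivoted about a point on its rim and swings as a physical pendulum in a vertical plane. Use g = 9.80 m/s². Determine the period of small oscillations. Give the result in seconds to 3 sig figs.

I_cm = ½mr² = 0.1433 kg·m². The pivot is at distance d = 0.497 m from the centre of mass.
By the parallel-axis theorem, I = I_cm + md² = 0.1433 + 0.2865 = 0.4298 kg·m².
T = 2π√(I/(mgd)) = 2π√(0.4298/(1.16 × 9.80 × 0.497)) = 1.73 s.

1.73 s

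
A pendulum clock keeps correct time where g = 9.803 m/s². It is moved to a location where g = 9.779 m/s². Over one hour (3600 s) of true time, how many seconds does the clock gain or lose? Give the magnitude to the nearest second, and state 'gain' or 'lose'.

The clock's period scales as T ∝ 1/√g, so T'/T = √(9.803/9.779) = 1.00123.
In 3600 s of true time the clock registers 3600/1.00123 = 3595.6 s, so it loses 4 s.

lose 4 s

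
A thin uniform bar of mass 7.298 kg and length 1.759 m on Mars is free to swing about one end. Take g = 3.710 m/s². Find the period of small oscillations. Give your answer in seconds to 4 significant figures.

For a physical pendulum T = 2π√(I/(mgd)), with d = 0.87950 m from pivot to centre of mass.
I_cm = mL²/12 = 7.298 × 1.759²/12 = 1.8817 kg·m²; I = I_cm + md² = 1.8817 + 7.298 × 0.87950² = 7.5269 kg·m².
T = 2π√(7.5269/(7.298 × 3.710 × 0.87950)) = 3.532 s.

3.532 s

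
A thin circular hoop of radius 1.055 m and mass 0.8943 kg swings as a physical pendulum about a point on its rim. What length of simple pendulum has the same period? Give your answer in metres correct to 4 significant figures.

2.110 m

The equivalent simple-pendulum length is L_eq = I/(md), where I is about the pivot and d = 1.0550 m.
I_cm = mR² = 0.99538 kg·m², so I = I_cm + md² = 0.99538 + 0.99538 = 1.9908 kg·m².
L_eq = 1.9908/(0.8943 × 1.0550) = 2.110 m.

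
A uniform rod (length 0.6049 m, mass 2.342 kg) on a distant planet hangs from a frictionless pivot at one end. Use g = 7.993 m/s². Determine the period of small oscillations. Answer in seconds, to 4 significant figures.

1.411 s

For a physical pendulum T = 2π√(I/(mgd)), with d = 0.30245 m from pivot to centre of mass.
I_cm = mL²/12 = 2.342 × 0.6049²/12 = 0.071412 kg·m²; I = I_cm + md² = 0.071412 + 2.342 × 0.30245² = 0.28565 kg·m².
T = 2π√(0.28565/(2.342 × 7.993 × 0.30245)) = 1.411 s.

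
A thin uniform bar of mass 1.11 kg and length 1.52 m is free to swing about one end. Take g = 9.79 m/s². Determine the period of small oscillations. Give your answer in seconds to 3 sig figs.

2.02 s

For a physical pendulum T = 2π√(I/(mgd)), with d = 0.7600 m from pivot to centre of mass.
I_cm = mL²/12 = 1.11 × 1.52²/12 = 0.2137 kg·m²; I = I_cm + md² = 0.2137 + 1.11 × 0.7600² = 0.8548 kg·m².
T = 2π√(0.8548/(1.11 × 9.79 × 0.7600)) = 2.02 s.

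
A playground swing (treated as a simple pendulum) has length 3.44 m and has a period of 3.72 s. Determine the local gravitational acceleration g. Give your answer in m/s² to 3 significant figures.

From T = 2π√(L/g), g = 4π²L/T² = 4π² × 3.44/3.720² = 9.81 m/s².

9.81 m/s²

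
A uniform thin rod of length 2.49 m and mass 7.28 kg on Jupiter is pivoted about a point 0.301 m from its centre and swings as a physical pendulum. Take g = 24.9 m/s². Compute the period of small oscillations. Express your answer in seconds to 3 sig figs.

For a physical pendulum T = 2π√(I/(mgd)), with d = 0.3010 m from pivot to centre of mass.
I_cm = mL²/12 = 7.28 × 2.49²/12 = 3.761 kg·m²; I = I_cm + md² = 3.761 + 7.28 × 0.3010² = 4.421 kg·m².
T = 2π√(4.421/(7.28 × 24.9 × 0.3010)) = 1.79 s.

1.79 s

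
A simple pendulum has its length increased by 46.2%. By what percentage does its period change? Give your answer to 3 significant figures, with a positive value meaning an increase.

20.9%

T ∝ √L, so T'/T = √(1.462) = 1.209.
Percentage change in T = (1.209 − 1) × 100% = 20.9%.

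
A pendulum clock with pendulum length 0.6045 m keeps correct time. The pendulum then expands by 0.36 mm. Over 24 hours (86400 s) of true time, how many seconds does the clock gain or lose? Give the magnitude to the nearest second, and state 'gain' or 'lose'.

T ∝ √L, so T'/T = √(0.60486/0.6045) = 1.00030.
In 86400 s of true time the clock registers 86400/1.00030 = 86374.3 s, so it loses 26 s.

lose 26 s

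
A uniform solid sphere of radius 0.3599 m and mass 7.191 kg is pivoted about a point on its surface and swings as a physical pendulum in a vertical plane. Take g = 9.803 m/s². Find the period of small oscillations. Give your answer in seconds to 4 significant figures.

I_cm = (2/5)mr² = 0.37257 kg·m². The pivot is at distance d = 0.3599 m from the centre of mass.
By the parallel-axis theorem, I = I_cm + md² = 0.37257 + 0.93144 = 1.3040 kg·m².
T = 2π√(I/(mgd)) = 2π√(1.3040/(7.191 × 9.803 × 0.3599)) = 1.424 s.

1.424 s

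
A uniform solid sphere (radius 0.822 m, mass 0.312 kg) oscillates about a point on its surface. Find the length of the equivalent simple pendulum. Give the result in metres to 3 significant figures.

1.15 m

The equivalent simple-pendulum length is L_eq = I/(md), where I is about the pivot and d = 0.8220 m.
I_cm = (2/5)mR² = 0.08433 kg·m², so I = I_cm + md² = 0.08433 + 0.2108 = 0.2951 kg·m².
L_eq = 0.2951/(0.312 × 0.8220) = 1.15 m.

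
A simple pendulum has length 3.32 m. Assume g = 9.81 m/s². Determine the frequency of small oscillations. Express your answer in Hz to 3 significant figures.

0.274 Hz

T = 2π√(L/g) = 2π√(3.32/9.81) = 3.655 s, so f = 1/T = 0.274 Hz.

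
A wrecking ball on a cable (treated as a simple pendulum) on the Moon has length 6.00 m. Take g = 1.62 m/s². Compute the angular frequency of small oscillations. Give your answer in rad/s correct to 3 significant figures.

ω = √(g/L) = √(1.62/6.00) = 0.520 rad/s.

0.520 rad/s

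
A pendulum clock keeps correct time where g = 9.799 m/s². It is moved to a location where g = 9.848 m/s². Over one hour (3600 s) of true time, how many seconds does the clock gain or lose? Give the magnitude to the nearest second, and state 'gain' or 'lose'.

gain 9 s

The clock's period scales as T ∝ 1/√g, so T'/T = √(9.799/9.848) = 0.997509.
In 3600 s of true time the clock registers 3600/0.997509 = 3609.0 s, so it gains 9 s.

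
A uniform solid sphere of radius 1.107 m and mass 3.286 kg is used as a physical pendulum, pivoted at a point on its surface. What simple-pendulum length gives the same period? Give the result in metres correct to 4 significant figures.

The equivalent simple-pendulum length is L_eq = I/(md), where I is about the pivot and d = 1.1070 m.
I_cm = (2/5)mR² = 1.6107 kg·m², so I = I_cm + md² = 1.6107 + 4.0268 = 5.6376 kg·m².
L_eq = 5.6376/(3.286 × 1.1070) = 1.550 m.

1.550 m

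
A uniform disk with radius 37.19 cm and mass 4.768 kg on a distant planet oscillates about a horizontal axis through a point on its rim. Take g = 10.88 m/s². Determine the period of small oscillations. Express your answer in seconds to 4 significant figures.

1.423 s

I_cm = ½mr² = 0.32973 kg·m². The pivot is at distance d = 0.3719 m from the centre of mass.
By the parallel-axis theorem, I = I_cm + md² = 0.32973 + 0.65946 = 0.98919 kg·m².
T = 2π√(I/(mgd)) = 2π√(0.98919/(4.768 × 10.88 × 0.3719)) = 1.423 s.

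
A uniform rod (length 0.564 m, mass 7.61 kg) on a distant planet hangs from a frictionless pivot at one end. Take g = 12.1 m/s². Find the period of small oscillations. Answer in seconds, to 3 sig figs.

1.11 s

For a physical pendulum T = 2π√(I/(mgd)), with d = 0.2820 m from pivot to centre of mass.
I_cm = mL²/12 = 7.61 × 0.564²/12 = 0.2017 kg·m²; I = I_cm + md² = 0.2017 + 7.61 × 0.2820² = 0.8069 kg·m².
T = 2π√(0.8069/(7.61 × 12.1 × 0.2820)) = 1.11 s.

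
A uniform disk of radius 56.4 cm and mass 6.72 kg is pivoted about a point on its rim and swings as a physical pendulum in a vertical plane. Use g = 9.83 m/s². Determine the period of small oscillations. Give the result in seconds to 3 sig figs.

I_cm = ½mr² = 1.069 kg·m². The pivot is at distance d = 0.564 m from the centre of mass.
By the parallel-axis theorem, I = I_cm + md² = 1.069 + 2.138 = 3.206 kg·m².
T = 2π√(I/(mgd)) = 2π√(3.206/(6.72 × 9.83 × 0.564)) = 1.84 s.

1.84 s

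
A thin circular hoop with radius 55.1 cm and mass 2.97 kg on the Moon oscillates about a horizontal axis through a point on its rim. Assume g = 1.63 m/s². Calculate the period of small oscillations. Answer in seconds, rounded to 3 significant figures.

5.17 s

I_cm = mr² = 0.9017 kg·m². The pivot is at distance d = 0.551 m from the centre of mass.
By the parallel-axis theorem, I = I_cm + md² = 0.9017 + 0.9017 = 1.803 kg·m².
T = 2π√(I/(mgd)) = 2π√(1.803/(2.97 × 1.63 × 0.551)) = 5.17 s.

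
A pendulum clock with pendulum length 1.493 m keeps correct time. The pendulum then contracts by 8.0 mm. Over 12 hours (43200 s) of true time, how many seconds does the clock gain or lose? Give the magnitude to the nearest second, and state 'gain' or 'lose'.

T ∝ √L, so T'/T = √(1.48500/1.493) = 0.997317.
In 43200 s of true time the clock registers 43200/0.997317 = 43316.2 s, so it gains 116 s.

gain 116 s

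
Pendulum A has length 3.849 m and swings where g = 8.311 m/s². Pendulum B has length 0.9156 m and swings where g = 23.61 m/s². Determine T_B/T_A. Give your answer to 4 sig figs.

0.2894

T = 2π√(L/g), so T_B/T_A = √((L_B/g_B)/(L_A/g_A)) = √((0.9156/23.61)/(3.849/8.311)) = 0.2894.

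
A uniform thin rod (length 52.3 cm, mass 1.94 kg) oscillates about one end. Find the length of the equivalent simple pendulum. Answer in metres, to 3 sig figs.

0.349 m

The equivalent simple-pendulum length is L_eq = I/(md), where I is about the pivot and d = 0.2615 m.
I_cm = (1/12)mL² = 0.04422 kg·m², so I = I_cm + md² = 0.04422 + 0.1327 = 0.1769 kg·m².
L_eq = 0.1769/(1.94 × 0.2615) = 0.349 m.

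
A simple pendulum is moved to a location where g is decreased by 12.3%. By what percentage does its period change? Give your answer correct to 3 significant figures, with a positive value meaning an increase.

6.78%

T ∝ 1/√g, so T'/T = 1/√(0.8770) = 1.068.
Percentage change in T = (1.068 − 1) × 100% = 6.78%.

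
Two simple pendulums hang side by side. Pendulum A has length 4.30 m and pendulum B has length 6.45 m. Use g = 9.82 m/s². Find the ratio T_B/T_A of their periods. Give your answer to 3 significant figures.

1.22

T ∝ √L, so T_B/T_A = √(L_B/L_A) = √(6.45/4.30) = 1.22.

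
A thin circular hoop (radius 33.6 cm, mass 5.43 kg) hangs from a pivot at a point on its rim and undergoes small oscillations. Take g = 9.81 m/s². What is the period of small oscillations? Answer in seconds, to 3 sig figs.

I_cm = mr² = 0.6130 kg·m². The pivot is at distance d = 0.336 m from the centre of mass.
By the parallel-axis theorem, I = I_cm + md² = 0.6130 + 0.6130 = 1.226 kg·m².
T = 2π√(I/(mgd)) = 2π√(1.226/(5.43 × 9.81 × 0.336)) = 1.64 s.

1.64 s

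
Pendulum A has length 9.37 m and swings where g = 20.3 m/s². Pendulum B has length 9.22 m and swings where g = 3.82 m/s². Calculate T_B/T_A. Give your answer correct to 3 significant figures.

2.29

T = 2π√(L/g), so T_B/T_A = √((L_B/g_B)/(L_A/g_A)) = √((9.22/3.82)/(9.37/20.3)) = 2.29.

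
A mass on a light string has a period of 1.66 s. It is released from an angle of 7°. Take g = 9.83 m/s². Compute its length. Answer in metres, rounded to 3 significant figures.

From T = 2π√(L/g), L = gT²/(4π²) = 9.83 × 1.660²/(4π²) = 0.686 m.

0.686 m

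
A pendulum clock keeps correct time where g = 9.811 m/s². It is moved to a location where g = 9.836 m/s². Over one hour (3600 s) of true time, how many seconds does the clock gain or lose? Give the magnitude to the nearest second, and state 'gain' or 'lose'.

gain 5 s

The clock's period scales as T ∝ 1/√g, so T'/T = √(9.811/9.836) = 0.998728.
In 3600 s of true time the clock registers 3600/0.998728 = 3604.6 s, so it gains 5 s.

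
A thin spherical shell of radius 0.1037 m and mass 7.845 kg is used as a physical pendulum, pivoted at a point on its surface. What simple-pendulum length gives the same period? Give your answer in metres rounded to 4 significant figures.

0.1728 m

The equivalent simple-pendulum length is L_eq = I/(md), where I is about the pivot and d = 0.10370 m.
I_cm = (2/3)mR² = 0.056242 kg·m², so I = I_cm + md² = 0.056242 + 0.084363 = 0.14060 kg·m².
L_eq = 0.14060/(7.845 × 0.10370) = 0.1728 m.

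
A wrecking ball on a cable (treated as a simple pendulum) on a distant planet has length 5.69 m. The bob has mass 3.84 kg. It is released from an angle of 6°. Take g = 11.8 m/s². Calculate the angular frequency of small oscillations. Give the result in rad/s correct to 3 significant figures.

1.44 rad/s

ω = √(g/L) = √(11.8/5.69) = 1.44 rad/s.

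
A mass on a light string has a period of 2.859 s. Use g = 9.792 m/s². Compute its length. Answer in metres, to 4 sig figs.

2.027 m

From T = 2π√(L/g), L = gT²/(4π²) = 9.792 × 2.8590²/(4π²) = 2.027 m.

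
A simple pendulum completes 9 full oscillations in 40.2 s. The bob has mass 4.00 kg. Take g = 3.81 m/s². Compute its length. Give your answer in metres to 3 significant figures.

T = 40.2/9 = 4.467 s.
From T = 2π√(L/g), L = gT²/(4π²) = 3.81 × 4.467²/(4π²) = 1.93 m.

1.93 m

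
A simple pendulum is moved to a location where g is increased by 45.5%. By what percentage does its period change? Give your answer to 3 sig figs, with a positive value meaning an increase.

-17.1%

T ∝ 1/√g, so T'/T = 1/√(1.455) = 0.8290.
Percentage change in T = (0.8290 − 1) × 100% = -17.1%.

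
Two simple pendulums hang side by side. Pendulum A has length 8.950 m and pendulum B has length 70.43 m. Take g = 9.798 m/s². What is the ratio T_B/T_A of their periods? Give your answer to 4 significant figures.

T ∝ √L, so T_B/T_A = √(L_B/L_A) = √(70.43/8.950) = 2.805.

2.805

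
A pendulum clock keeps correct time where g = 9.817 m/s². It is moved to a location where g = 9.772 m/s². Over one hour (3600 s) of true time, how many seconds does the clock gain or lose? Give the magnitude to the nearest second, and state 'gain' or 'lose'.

lose 8 s

The clock's period scales as T ∝ 1/√g, so T'/T = √(9.817/9.772) = 1.00230.
In 3600 s of true time the clock registers 3600/1.00230 = 3591.7 s, so it loses 8 s.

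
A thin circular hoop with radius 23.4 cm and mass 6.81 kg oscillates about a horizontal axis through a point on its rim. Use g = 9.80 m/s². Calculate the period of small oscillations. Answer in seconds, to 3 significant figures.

I_cm = mr² = 0.3729 kg·m². The pivot is at distance d = 0.234 m from the centre of mass.
By the parallel-axis theorem, I = I_cm + md² = 0.3729 + 0.3729 = 0.7458 kg·m².
T = 2π√(I/(mgd)) = 2π√(0.7458/(6.81 × 9.80 × 0.234)) = 1.37 s.

1.37 s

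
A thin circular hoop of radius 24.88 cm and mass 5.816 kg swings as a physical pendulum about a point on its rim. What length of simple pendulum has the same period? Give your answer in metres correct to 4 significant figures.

The equivalent simple-pendulum length is L_eq = I/(md), where I is about the pivot and d = 0.24880 m.
I_cm = mR² = 0.36002 kg·m², so I = I_cm + md² = 0.36002 + 0.36002 = 0.72004 kg·m².
L_eq = 0.72004/(5.816 × 0.24880) = 0.4976 m.

0.4976 m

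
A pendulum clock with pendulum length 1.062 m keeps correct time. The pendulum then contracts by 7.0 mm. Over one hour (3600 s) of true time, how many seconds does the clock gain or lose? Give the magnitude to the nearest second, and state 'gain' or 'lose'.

T ∝ √L, so T'/T = √(1.05500/1.062) = 0.996699.
In 3600 s of true time the clock registers 3600/0.996699 = 3611.9 s, so it gains 12 s.

gain 12 s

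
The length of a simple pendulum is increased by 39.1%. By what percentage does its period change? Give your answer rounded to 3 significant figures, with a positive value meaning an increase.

T ∝ √L, so T'/T = √(1.391) = 1.179.
Percentage change in T = (1.179 − 1) × 100% = 17.9%.

17.9%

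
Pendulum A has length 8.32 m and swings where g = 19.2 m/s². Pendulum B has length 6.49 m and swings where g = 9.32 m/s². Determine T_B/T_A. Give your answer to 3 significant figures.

1.27

T = 2π√(L/g), so T_B/T_A = √((L_B/g_B)/(L_A/g_A)) = √((6.49/9.32)/(8.32/19.2)) = 1.27.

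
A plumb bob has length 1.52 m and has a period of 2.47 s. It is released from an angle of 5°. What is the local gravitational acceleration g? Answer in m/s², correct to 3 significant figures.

From T = 2π√(L/g), g = 4π²L/T² = 4π² × 1.52/2.470² = 9.84 m/s².

9.84 m/s²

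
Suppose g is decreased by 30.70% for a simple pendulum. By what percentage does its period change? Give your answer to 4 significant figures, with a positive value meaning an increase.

20.12%

T ∝ 1/√g, so T'/T = 1/√(0.69300) = 1.2012.
Percentage change in T = (1.2012 − 1) × 100% = 20.12%.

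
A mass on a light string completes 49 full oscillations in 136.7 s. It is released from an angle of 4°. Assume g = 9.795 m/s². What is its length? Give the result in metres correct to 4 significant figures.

1.931 m

T = 136.7/49 = 2.7898 s.
From T = 2π√(L/g), L = gT²/(4π²) = 9.795 × 2.7898²/(4π²) = 1.931 m.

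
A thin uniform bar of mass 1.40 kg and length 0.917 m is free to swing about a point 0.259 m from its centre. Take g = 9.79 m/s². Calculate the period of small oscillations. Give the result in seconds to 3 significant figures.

For a physical pendulum T = 2π√(I/(mgd)), with d = 0.2590 m from pivot to centre of mass.
I_cm = mL²/12 = 1.40 × 0.917²/12 = 0.09810 kg·m²; I = I_cm + md² = 0.09810 + 1.40 × 0.2590² = 0.1920 kg·m².
T = 2π√(0.1920/(1.40 × 9.79 × 0.2590)) = 1.46 s.

1.46 s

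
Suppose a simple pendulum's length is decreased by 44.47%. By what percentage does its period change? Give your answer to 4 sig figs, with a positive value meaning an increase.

-25.48%

T ∝ √L, so T'/T = √(0.55530) = 0.74518.
Percentage change in T = (0.74518 − 1) × 100% = -25.48%.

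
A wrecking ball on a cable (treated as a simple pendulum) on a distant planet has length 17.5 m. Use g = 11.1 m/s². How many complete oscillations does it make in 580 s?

T = 2π√(L/g) = 2π√(17.5/11.1) = 7.889 s.
Number of complete oscillations = ⌊580/7.889⌋ = ⌊73.52⌋ = 73.

73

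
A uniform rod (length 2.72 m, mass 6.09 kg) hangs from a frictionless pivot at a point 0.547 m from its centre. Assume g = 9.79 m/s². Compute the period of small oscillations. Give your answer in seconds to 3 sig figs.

2.60 s

For a physical pendulum T = 2π√(I/(mgd)), with d = 0.5470 m from pivot to centre of mass.
I_cm = mL²/12 = 6.09 × 2.72²/12 = 3.755 kg·m²; I = I_cm + md² = 3.755 + 6.09 × 0.5470² = 5.577 kg·m².
T = 2π√(5.577/(6.09 × 9.79 × 0.5470)) = 2.60 s.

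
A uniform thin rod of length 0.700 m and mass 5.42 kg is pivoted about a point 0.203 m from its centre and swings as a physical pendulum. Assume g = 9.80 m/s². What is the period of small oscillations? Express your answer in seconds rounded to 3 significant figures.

1.28 s

For a physical pendulum T = 2π√(I/(mgd)), with d = 0.2030 m from pivot to centre of mass.
I_cm = mL²/12 = 5.42 × 0.700²/12 = 0.2213 kg·m²; I = I_cm + md² = 0.2213 + 5.42 × 0.2030² = 0.4447 kg·m².
T = 2π√(0.4447/(5.42 × 9.80 × 0.2030)) = 1.28 s.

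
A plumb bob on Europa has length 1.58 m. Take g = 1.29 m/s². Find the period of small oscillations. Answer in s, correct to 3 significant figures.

T = 2π√(L/g) = 2π√(1.58/1.29) = 2π × 1.107 = 6.95 s.

6.95 s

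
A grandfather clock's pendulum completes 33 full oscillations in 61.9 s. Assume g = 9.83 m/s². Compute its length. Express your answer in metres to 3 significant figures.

0.876 m

T = 61.9/33 = 1.876 s.
From T = 2π√(L/g), L = gT²/(4π²) = 9.83 × 1.876²/(4π²) = 0.876 m.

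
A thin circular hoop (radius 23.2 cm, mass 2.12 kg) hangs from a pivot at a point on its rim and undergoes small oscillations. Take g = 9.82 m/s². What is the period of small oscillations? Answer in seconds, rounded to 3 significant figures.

I_cm = mr² = 0.1141 kg·m². The pivot is at distance d = 0.232 m from the centre of mass.
By the parallel-axis theorem, I = I_cm + md² = 0.1141 + 0.1141 = 0.2282 kg·m².
T = 2π√(I/(mgd)) = 2π√(0.2282/(2.12 × 9.82 × 0.232)) = 1.37 s.

1.37 s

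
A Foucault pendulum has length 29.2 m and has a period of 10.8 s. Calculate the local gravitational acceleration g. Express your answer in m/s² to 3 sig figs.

From T = 2π√(L/g), g = 4π²L/T² = 4π² × 29.2/10.80² = 9.88 m/s².

9.88 m/s²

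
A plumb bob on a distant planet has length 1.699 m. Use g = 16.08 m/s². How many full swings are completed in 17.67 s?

8

T = 2π√(L/g) = 2π√(1.699/16.08) = 2.0424 s.
Number of complete oscillations = ⌊17.67/2.0424⌋ = ⌊8.6517⌋ = 8.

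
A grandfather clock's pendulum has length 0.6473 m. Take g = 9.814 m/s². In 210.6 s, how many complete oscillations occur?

T = 2π√(L/g) = 2π√(0.6473/9.814) = 1.6137 s.
Number of complete oscillations = ⌊210.6/1.6137⌋ = ⌊130.51⌋ = 130.

130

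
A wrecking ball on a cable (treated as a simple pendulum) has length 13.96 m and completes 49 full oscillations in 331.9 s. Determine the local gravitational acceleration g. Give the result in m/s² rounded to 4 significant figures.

12.01 m/s²

T = 331.9/49 = 6.7735 s.
From T = 2π√(L/g), g = 4π²L/T² = 4π² × 13.96/6.7735² = 12.01 m/s².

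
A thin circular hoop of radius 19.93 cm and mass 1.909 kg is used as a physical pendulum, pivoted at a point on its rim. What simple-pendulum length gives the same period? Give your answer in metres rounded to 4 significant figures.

The equivalent simple-pendulum length is L_eq = I/(md), where I is about the pivot and d = 0.19930 m.
I_cm = mR² = 0.075826 kg·m², so I = I_cm + md² = 0.075826 + 0.075826 = 0.15165 kg·m².
L_eq = 0.15165/(1.909 × 0.19930) = 0.3986 m.

0.3986 m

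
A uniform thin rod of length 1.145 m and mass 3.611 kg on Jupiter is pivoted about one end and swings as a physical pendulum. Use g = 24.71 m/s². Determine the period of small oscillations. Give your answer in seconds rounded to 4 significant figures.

For a physical pendulum T = 2π√(I/(mgd)), with d = 0.57250 m from pivot to centre of mass.
I_cm = mL²/12 = 3.611 × 1.145²/12 = 0.39451 kg·m²; I = I_cm + md² = 0.39451 + 3.611 × 0.57250² = 1.5780 kg·m².
T = 2π√(1.5780/(3.611 × 24.71 × 0.57250)) = 1.104 s.

1.104 s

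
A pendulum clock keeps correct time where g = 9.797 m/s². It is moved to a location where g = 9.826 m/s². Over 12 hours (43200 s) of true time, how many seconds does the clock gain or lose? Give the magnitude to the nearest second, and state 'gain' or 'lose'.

The clock's period scales as T ∝ 1/√g, so T'/T = √(9.797/9.826) = 0.998523.
In 43200 s of true time the clock registers 43200/0.998523 = 43263.9 s, so it gains 64 s.

gain 64 s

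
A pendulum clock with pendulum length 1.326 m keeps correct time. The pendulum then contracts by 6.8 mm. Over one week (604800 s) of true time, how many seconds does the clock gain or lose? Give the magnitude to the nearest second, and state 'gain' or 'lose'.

T ∝ √L, so T'/T = √(1.31920/1.326) = 0.997433.
In 604800 s of true time the clock registers 604800/0.997433 = 606356.8 s, so it gains 1557 s.

gain 1557 s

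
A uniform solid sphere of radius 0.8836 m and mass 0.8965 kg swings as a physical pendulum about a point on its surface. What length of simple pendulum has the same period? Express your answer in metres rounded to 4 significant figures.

The equivalent simple-pendulum length is L_eq = I/(md), where I is about the pivot and d = 0.88360 m.
I_cm = (2/5)mR² = 0.27998 kg·m², so I = I_cm + md² = 0.27998 + 0.69994 = 0.97992 kg·m².
L_eq = 0.97992/(0.8965 × 0.88360) = 1.237 m.

1.237 m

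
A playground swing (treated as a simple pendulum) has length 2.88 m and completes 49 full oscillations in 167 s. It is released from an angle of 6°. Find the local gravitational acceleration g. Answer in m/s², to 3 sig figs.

9.79 m/s²

T = 167/49 = 3.408 s.
From T = 2π√(L/g), g = 4π²L/T² = 4π² × 2.88/3.408² = 9.79 m/s².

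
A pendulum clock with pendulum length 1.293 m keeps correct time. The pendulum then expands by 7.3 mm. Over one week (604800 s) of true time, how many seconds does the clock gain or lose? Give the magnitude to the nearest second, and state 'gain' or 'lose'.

lose 1700 s

T ∝ √L, so T'/T = √(1.30030/1.293) = 1.00282.
In 604800 s of true time the clock registers 604800/1.00282 = 603099.9 s, so it loses 1700 s.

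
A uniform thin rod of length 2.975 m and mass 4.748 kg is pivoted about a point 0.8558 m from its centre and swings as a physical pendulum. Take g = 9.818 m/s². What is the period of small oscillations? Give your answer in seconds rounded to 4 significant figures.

For a physical pendulum T = 2π√(I/(mgd)), with d = 0.85580 m from pivot to centre of mass.
I_cm = mL²/12 = 4.748 × 2.975²/12 = 3.5019 kg·m²; I = I_cm + md² = 3.5019 + 4.748 × 0.85580² = 6.9793 kg·m².
T = 2π√(6.9793/(4.748 × 9.818 × 0.85580)) = 2.628 s.

2.628 s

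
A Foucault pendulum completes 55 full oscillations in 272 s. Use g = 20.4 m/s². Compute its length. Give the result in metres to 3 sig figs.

12.6 m

T = 272/55 = 4.945 s.
From T = 2π√(L/g), L = gT²/(4π²) = 20.4 × 4.945²/(4π²) = 12.6 m.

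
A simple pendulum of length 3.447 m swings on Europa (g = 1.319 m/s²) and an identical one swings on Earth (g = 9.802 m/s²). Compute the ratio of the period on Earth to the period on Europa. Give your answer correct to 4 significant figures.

0.3668

T ∝ 1/√g, so T₂/T₁ = √(g₁/g₂) = √(1.319/9.802) = 0.3668.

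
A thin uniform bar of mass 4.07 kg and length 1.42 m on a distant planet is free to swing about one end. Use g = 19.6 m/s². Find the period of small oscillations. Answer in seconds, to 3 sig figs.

1.38 s

For a physical pendulum T = 2π√(I/(mgd)), with d = 0.7100 m from pivot to centre of mass.
I_cm = mL²/12 = 4.07 × 1.42²/12 = 0.6839 kg·m²; I = I_cm + md² = 0.6839 + 4.07 × 0.7100² = 2.736 kg·m².
T = 2π√(2.736/(4.07 × 19.6 × 0.7100)) = 1.38 s.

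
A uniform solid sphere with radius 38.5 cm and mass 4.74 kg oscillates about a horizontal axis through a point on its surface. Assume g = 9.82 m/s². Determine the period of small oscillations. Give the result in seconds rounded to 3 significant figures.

1.47 s

I_cm = (2/5)mr² = 0.2810 kg·m². The pivot is at distance d = 0.385 m from the centre of mass.
By the parallel-axis theorem, I = I_cm + md² = 0.2810 + 0.7026 = 0.9836 kg·m².
T = 2π√(I/(mgd)) = 2π√(0.9836/(4.74 × 9.82 × 0.385)) = 1.47 s.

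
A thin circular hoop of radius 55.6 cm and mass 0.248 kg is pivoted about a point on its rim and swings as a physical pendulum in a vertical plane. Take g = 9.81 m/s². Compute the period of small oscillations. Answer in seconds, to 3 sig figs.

2.12 s

I_cm = mr² = 0.07667 kg·m². The pivot is at distance d = 0.556 m from the centre of mass.
By the parallel-axis theorem, I = I_cm + md² = 0.07667 + 0.07667 = 0.1533 kg·m².
T = 2π√(I/(mgd)) = 2π√(0.1533/(0.248 × 9.81 × 0.556)) = 2.12 s.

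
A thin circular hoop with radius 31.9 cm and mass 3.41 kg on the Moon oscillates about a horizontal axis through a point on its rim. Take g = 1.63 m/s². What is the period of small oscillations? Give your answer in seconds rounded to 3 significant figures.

I_cm = mr² = 0.3470 kg·m². The pivot is at distance d = 0.319 m from the centre of mass.
By the parallel-axis theorem, I = I_cm + md² = 0.3470 + 0.3470 = 0.6940 kg·m².
T = 2π√(I/(mgd)) = 2π√(0.6940/(3.41 × 1.63 × 0.319)) = 3.93 s.

3.93 s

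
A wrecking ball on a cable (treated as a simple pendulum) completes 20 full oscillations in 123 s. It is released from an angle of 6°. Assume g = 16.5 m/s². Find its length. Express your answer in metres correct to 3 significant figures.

T = 123/20 = 6.150 s.
From T = 2π√(L/g), L = gT²/(4π²) = 16.5 × 6.150²/(4π²) = 15.8 m.

15.8 m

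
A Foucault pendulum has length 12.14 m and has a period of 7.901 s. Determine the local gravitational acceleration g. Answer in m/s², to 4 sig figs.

From T = 2π√(L/g), g = 4π²L/T² = 4π² × 12.14/7.9010² = 7.677 m/s².

7.677 m/s²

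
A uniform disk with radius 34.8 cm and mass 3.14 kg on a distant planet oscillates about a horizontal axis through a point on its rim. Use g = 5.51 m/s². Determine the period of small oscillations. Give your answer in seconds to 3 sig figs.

1.93 s

I_cm = ½mr² = 0.1901 kg·m². The pivot is at distance d = 0.348 m from the centre of mass.
By the parallel-axis theorem, I = I_cm + md² = 0.1901 + 0.3803 = 0.5704 kg·m².
T = 2π√(I/(mgd)) = 2π√(0.5704/(3.14 × 5.51 × 0.348)) = 1.93 s.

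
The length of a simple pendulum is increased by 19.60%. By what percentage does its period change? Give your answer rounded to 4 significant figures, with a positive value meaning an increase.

9.362%

T ∝ √L, so T'/T = √(1.1960) = 1.0936.
Percentage change in T = (1.0936 − 1) × 100% = 9.362%.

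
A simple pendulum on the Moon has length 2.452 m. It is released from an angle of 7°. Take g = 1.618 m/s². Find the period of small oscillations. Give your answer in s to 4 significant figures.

T = 2π√(L/g) = 2π√(2.452/1.618) = 2π × 1.2310 = 7.735 s.

7.735 s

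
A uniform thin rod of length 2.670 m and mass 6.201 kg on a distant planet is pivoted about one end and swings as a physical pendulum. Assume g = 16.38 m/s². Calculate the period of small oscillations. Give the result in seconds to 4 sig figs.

For a physical pendulum T = 2π√(I/(mgd)), with d = 1.3350 m from pivot to centre of mass.
I_cm = mL²/12 = 6.201 × 2.670²/12 = 3.6839 kg·m²; I = I_cm + md² = 3.6839 + 6.201 × 1.3350² = 14.735 kg·m².
T = 2π√(14.735/(6.201 × 16.38 × 1.3350)) = 2.071 s.

2.071 s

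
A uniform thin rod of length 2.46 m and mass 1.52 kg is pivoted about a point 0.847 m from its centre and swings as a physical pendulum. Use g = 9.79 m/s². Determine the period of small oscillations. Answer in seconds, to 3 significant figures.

2.41 s

For a physical pendulum T = 2π√(I/(mgd)), with d = 0.8470 m from pivot to centre of mass.
I_cm = mL²/12 = 1.52 × 2.46²/12 = 0.7665 kg·m²; I = I_cm + md² = 0.7665 + 1.52 × 0.8470² = 1.857 kg·m².
T = 2π√(1.857/(1.52 × 9.79 × 0.8470)) = 2.41 s.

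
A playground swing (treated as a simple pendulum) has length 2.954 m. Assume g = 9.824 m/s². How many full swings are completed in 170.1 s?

49

T = 2π√(L/g) = 2π√(2.954/9.824) = 3.4454 s.
Number of complete oscillations = ⌊170.1/3.4454⌋ = ⌊49.370⌋ = 49.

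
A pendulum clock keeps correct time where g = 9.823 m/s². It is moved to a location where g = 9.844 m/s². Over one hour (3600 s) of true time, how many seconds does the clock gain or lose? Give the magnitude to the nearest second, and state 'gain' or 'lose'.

gain 4 s

The clock's period scales as T ∝ 1/√g, so T'/T = √(9.823/9.844) = 0.998933.
In 3600 s of true time the clock registers 3600/0.998933 = 3603.8 s, so it gains 4 s.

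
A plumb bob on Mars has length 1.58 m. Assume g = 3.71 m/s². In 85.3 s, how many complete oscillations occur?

T = 2π√(L/g) = 2π√(1.58/3.71) = 4.100 s.
Number of complete oscillations = ⌊85.3/4.100⌋ = ⌊20.80⌋ = 20.

20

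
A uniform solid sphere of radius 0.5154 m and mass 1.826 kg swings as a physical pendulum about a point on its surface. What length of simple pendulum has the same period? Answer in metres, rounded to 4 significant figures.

The equivalent simple-pendulum length is L_eq = I/(md), where I is about the pivot and d = 0.51540 m.
I_cm = (2/5)mR² = 0.19402 kg·m², so I = I_cm + md² = 0.19402 + 0.48505 = 0.67907 kg·m².
L_eq = 0.67907/(1.826 × 0.51540) = 0.7216 m.

0.7216 m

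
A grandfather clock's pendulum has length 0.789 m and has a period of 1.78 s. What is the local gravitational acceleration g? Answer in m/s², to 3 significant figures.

From T = 2π√(L/g), g = 4π²L/T² = 4π² × 0.789/1.780² = 9.83 m/s².

9.83 m/s²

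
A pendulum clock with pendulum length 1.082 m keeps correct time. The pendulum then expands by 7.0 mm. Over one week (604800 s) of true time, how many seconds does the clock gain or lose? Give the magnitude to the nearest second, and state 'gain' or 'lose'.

lose 1947 s

T ∝ √L, so T'/T = √(1.08900/1.082) = 1.00323.
In 604800 s of true time the clock registers 604800/1.00323 = 602853.1 s, so it loses 1947 s.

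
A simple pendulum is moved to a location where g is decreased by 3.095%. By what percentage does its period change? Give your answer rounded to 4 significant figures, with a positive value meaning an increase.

1.584%

T ∝ 1/√g, so T'/T = 1/√(0.96905) = 1.0158.
Percentage change in T = (1.0158 − 1) × 100% = 1.584%.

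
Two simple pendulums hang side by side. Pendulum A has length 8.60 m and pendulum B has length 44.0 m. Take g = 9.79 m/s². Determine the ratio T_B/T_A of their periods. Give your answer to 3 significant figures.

2.26

T ∝ √L, so T_B/T_A = √(L_B/L_A) = √(44.0/8.60) = 2.26.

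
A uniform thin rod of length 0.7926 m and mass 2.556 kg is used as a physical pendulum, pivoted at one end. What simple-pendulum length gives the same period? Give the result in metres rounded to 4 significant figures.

The equivalent simple-pendulum length is L_eq = I/(md), where I is about the pivot and d = 0.39630 m.
I_cm = (1/12)mL² = 0.13381 kg·m², so I = I_cm + md² = 0.13381 + 0.40143 = 0.53524 kg·m².
L_eq = 0.53524/(2.556 × 0.39630) = 0.5284 m.

0.5284 m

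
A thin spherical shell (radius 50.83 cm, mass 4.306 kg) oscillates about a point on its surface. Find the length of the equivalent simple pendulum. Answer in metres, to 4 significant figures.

0.8472 m

The equivalent simple-pendulum length is L_eq = I/(md), where I is about the pivot and d = 0.50830 m.
I_cm = (2/3)mR² = 0.74169 kg·m², so I = I_cm + md² = 0.74169 + 1.1125 = 1.8542 kg·m².
L_eq = 1.8542/(4.306 × 0.50830) = 0.8472 m.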